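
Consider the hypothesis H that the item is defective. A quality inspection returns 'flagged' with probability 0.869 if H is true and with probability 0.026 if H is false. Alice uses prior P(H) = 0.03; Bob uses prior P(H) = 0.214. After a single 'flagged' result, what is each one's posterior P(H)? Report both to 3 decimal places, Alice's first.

Alice: 0.508; Bob: 0.901

The likelihood ratio for a 'flagged' result is 0.869/0.026 = 33.423.
Alice: prior odds 0.03/0.97 = 0.030928; posterior odds 1.0337; posterior probability 0.508.
Bob: prior odds 0.214/0.786 = 0.27226; posterior odds 9.0999; posterior probability 0.901.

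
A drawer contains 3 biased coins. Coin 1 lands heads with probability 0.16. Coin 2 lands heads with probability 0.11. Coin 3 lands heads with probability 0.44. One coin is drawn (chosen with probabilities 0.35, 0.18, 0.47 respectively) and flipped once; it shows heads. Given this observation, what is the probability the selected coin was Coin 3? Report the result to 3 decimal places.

Tabulate prior·likelihood by source: [1] prior 0.35, lik 0.16, product 0.05600; [2] prior 0.18, lik 0.11, product 0.01980; [3] prior 0.47, lik 0.44, product 0.2068.
Normalizing constant = 0.28260; the posterior for Coin 3 is its product over the sum, 0.2068/0.28260 = 0.732.

Posterior probability ≈ 0.732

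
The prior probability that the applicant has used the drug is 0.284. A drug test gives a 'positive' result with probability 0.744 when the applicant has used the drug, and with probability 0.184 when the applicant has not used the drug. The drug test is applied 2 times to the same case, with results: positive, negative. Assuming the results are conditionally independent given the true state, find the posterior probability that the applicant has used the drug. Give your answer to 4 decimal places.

With H the event that the applicant has used the drug, the joint likelihood of the observed sequence is P(data|H) = 0.744·0.256 = 0.19046 and P(data|¬H) = 0.184·0.816 = 0.15014.
Bayes: P(H|data) = 0.284·0.19046 / (0.284·0.19046 + 0.716·0.15014) = 0.054092/0.16159 = 0.3347.

Posterior P(H) ≈ 0.3347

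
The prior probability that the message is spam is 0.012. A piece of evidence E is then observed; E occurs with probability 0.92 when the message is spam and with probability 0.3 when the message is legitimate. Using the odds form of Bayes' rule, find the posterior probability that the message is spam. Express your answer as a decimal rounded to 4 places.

Prior odds = 0.012/(1−0.012) = 0.012146.
Likelihood ratio for E = 0.92/0.3 = 3.0667.
Posterior odds = prior odds × LR = 0.037247.
Posterior probability = odds/(1+odds) = 0.037247/1.0372 = 0.0359.

Posterior probability ≈ 0.0359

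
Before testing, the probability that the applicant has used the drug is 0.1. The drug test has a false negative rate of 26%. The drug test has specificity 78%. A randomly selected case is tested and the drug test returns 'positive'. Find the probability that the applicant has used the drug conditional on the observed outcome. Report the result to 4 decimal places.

P(H | E) ≈ 0.2721

Write H for 'the applicant has used the drug'. Prior odds H:¬H = 0.1/0.9 = 0.11111. For the 'positive' outcome, the likelihood ratio is 0.74/0.22 = 3.3636.
Posterior odds = 0.11111 × 3.3636 = 0.37374, so P(H|E) = 0.37374/(1+0.37374) = 0.2721.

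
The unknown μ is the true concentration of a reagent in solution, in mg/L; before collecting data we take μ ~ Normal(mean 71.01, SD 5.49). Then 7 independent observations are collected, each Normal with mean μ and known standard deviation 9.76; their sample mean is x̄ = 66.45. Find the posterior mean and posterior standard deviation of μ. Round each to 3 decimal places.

Prior precision 1/τ₀² = 1/5.49² = 0.0331784; data precision n/σ² = 7/9.76² = 0.0734850.
Posterior precision = 0.0331784 + 0.0734850 = 0.106663, giving posterior SD = 1/√0.106663 = 3.062.
Posterior mean = (0.0331784·71.01 + 0.0734850·66.45) / 0.106663 = 67.868.

Posterior mean ≈ 67.868; posterior SD ≈ 3.062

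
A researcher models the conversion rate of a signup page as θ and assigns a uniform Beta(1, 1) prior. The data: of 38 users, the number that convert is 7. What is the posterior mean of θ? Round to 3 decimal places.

Posterior mean ≈ 0.200

The binomial likelihood is conjugate to the Beta prior: with 7 successes and 31 failures, the posterior is Beta(1+7, 1+31) = Beta(8, 32).
Posterior mean = α/(α+β) = 8/40 = 0.200.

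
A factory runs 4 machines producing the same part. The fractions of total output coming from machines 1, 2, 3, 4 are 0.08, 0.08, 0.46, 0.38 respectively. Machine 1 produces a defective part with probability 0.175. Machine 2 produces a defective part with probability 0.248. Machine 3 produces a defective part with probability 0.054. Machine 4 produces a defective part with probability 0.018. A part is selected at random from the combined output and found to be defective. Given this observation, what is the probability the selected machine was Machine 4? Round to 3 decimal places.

Tabulate prior·likelihood by source: [1] prior 0.08, lik 0.175, product 0.01400; [2] prior 0.08, lik 0.248, product 0.01984; [3] prior 0.46, lik 0.054, product 0.02484; [4] prior 0.38, lik 0.018, product 0.006840.
Normalizing constant = 0.065520; the posterior for Machine 4 is its product over the sum, 0.006840/0.065520 = 0.104.

Posterior probability ≈ 0.104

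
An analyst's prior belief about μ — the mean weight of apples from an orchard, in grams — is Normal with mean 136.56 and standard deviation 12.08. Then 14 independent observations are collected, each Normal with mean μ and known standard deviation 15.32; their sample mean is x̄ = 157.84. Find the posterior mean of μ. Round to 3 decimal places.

Posterior mean ≈ 155.647

Prior precision 1/τ₀² = 1/12.08² = 0.00685277; data precision n/σ² = 14/15.32² = 0.0596500.
Posterior precision = 0.00685277 + 0.0596500 = 0.0665028.
Posterior mean = (0.00685277·136.56 + 0.0596500·157.84) / 0.0665028 = 155.647.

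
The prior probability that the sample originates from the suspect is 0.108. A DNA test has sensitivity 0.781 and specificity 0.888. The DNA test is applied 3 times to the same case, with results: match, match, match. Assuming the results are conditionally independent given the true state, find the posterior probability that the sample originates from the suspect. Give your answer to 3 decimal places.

Posterior P(H) ≈ 0.976

Let H be the event that the sample originates from the suspect; start with P(H) = 0.108. P('match'|H) = 0.781, P('match'|¬H) = 0.112.
Update on result 1 ('match'): P(H) ← 0.781·0.1080 / (0.781·0.1080 + 0.112·0.8920) = 0.084348/0.18425 = 0.4578.
Update on result 2 ('match'): P(H) ← 0.781·0.4578 / (0.781·0.4578 + 0.112·0.5422) = 0.35753/0.41826 = 0.8548.
Update on result 3 ('match'): P(H) ← 0.781·0.8548 / (0.781·0.8548 + 0.112·0.1452) = 0.66760/0.68387 = 0.9762.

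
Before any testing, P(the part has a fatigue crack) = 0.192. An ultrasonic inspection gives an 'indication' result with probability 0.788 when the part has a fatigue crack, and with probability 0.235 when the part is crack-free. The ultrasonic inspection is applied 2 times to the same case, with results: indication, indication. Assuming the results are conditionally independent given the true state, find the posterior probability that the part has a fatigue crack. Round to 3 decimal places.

Let H be the event that the part has a fatigue crack; start with P(H) = 0.192. P('indication'|H) = 0.788, P('indication'|¬H) = 0.235.
Update on result 1 ('indication'): P(H) ← 0.788·0.1920 / (0.788·0.1920 + 0.235·0.8080) = 0.15130/0.34118 = 0.4435.
Update on result 2 ('indication'): P(H) ← 0.788·0.4435 / (0.788·0.4435 + 0.235·0.5565) = 0.34944/0.48023 = 0.7277.

Posterior P(H) ≈ 0.728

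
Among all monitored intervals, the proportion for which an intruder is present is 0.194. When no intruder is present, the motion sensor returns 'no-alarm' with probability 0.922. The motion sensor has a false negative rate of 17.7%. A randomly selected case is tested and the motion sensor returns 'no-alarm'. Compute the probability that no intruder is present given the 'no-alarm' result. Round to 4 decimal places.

Write H for 'an intruder is present'. Prior odds H:¬H = 0.194/0.806 = 0.24069. For the 'no-alarm' outcome, the likelihood ratio is 0.177/0.922 = 0.19197.
Posterior odds = 0.24069 × 0.19197 = 0.046207, so P(H|E) = 0.046207/(1+0.046207) = 0.0442. Then P(¬H|E) = 1 − 0.0442 = 0.9558.

P(¬H | E) ≈ 0.9558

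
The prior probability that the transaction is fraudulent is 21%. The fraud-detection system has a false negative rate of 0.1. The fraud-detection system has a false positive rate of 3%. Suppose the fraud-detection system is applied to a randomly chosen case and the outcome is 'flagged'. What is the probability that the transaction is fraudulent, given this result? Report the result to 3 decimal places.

Let H be the event that the transaction is fraudulent. P(H) = 0.21, so P(¬H) = 0.79. With E the 'flagged' result, P(E|H) = 0.9 and P(E|¬H) = 0.03.
P(E) = 0.9·0.21 + 0.03·0.79 = 0.18900 + 0.023700 = 0.21270.
By Bayes' theorem, P(H|E) = 0.18900 / 0.21270 = 0.889.

P(H | E) ≈ 0.889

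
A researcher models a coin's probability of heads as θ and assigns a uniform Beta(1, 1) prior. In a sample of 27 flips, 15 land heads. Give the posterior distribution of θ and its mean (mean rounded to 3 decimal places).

Posterior: Beta(16, 13); mean ≈ 0.552

The binomial likelihood is conjugate to the Beta prior: with 15 successes and 12 failures, the posterior is Beta(1+15, 1+12) = Beta(16, 13).
E[θ | data] = 16/(16+13) = 0.552.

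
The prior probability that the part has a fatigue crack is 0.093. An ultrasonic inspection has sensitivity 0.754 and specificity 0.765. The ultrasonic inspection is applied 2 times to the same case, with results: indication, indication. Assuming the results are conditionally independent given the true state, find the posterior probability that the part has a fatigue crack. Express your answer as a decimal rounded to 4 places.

With H the event that the part has a fatigue crack, the joint likelihood of the observed sequence is P(data|H) = 0.754·0.754 = 0.56852 and P(data|¬H) = 0.235·0.235 = 0.055225.
Bayes: P(H|data) = 0.093·0.56852 / (0.093·0.56852 + 0.907·0.055225) = 0.052872/0.10296 = 0.5135.

Posterior P(H) ≈ 0.5135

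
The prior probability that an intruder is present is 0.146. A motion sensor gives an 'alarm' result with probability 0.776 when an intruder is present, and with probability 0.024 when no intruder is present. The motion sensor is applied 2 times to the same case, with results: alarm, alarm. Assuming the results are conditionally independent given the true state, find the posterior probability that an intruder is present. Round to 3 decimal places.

With H the event that an intruder is present, the joint likelihood of the observed sequence is P(data|H) = 0.776·0.776 = 0.60218 and P(data|¬H) = 0.024·0.024 = 0.00057600.
Bayes: P(H|data) = 0.146·0.60218 / (0.146·0.60218 + 0.854·0.00057600) = 0.087918/0.088410 = 0.9944.

Posterior P(H) ≈ 0.994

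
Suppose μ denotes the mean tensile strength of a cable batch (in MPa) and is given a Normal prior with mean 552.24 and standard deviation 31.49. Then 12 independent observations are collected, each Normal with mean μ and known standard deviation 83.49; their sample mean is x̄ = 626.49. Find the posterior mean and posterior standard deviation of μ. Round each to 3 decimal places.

With known σ, the Normal prior is conjugate. Weight on the data is w = (n/σ²)/(n/σ² + 1/τ₀²) = 0.00172152/(0.00172152+0.00100845) = 0.63060.
Posterior mean = w·x̄ + (1−w)·μ₀ = 0.63060·626.49 + 0.36940·552.24 = 599.062. Posterior variance = 1/(0.00172152+0.00100845) = 366.304, so SD = 19.139.

Posterior mean ≈ 599.062; posterior SD ≈ 19.139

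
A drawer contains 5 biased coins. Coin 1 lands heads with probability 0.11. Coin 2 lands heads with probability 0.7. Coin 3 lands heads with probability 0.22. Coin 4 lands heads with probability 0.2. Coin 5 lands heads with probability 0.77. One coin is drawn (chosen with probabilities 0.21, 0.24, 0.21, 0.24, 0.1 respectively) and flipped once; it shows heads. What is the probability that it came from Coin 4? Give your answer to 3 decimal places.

Posterior probability ≈ 0.132

Tabulate prior·likelihood by source: [1] prior 0.21, lik 0.11, product 0.02310; [2] prior 0.24, lik 0.7, product 0.1680; [3] prior 0.21, lik 0.22, product 0.04620; [4] prior 0.24, lik 0.2, product 0.04800; [5] prior 0.1, lik 0.77, product 0.07700.
Normalizing constant = 0.36230; the posterior for Coin 4 is its product over the sum, 0.04800/0.36230 = 0.132.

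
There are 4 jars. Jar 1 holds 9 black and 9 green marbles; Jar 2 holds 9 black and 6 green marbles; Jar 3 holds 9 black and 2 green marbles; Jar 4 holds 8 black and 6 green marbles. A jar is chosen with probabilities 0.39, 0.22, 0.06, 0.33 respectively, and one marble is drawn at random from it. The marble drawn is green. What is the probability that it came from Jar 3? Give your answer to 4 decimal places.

Posterior probability ≈ 0.0251

P(green|Jar 1) = 0.5; P(green|Jar 2) = 0.4; P(green|Jar 3) = 0.1818; P(green|Jar 4) = 0.4286.
Prior × likelihood for each source: 0.39·0.5=0.1950, 0.22·0.4=0.08800, 0.06·0.1818=0.01091, 0.33·0.4286=0.1414. Summing gives P(green) = 0.43534.
P(Jar 3 | green) = 0.01091 / 0.43534 = 0.0251.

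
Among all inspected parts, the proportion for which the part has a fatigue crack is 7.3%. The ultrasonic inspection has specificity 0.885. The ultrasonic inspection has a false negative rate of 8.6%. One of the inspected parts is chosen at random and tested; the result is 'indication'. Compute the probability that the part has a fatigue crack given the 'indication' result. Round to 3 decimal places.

P(H | E) ≈ 0.385

Write H for 'the part has a fatigue crack'. Prior odds H:¬H = 0.073/0.927 = 0.078749. For the 'indication' outcome, the likelihood ratio is 0.914/0.115 = 7.9478.
Posterior odds = 0.078749 × 7.9478 = 0.62588, so P(H|E) = 0.62588/(1+0.62588) = 0.385.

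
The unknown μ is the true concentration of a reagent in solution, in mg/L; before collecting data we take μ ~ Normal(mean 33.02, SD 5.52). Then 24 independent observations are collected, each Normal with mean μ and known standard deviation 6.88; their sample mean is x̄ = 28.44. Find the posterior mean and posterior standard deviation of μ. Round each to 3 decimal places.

With known σ, the Normal prior is conjugate. Weight on the data is w = (n/σ²)/(n/σ² + 1/τ₀²) = 0.507031/(0.507031+0.0328187) = 0.93921.
Posterior mean = w·x̄ + (1−w)·μ₀ = 0.93921·28.44 + 0.060792·33.02 = 28.718. Posterior variance = 1/(0.507031+0.0328187) = 1.85237, so SD = 1.361.

Posterior mean ≈ 28.718; posterior SD ≈ 1.361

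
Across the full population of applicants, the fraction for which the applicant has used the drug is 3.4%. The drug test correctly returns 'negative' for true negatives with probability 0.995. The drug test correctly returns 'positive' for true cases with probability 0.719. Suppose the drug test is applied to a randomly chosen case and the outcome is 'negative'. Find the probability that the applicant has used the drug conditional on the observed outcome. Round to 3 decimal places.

Write H for 'the applicant has used the drug'. Prior odds H:¬H = 0.034/0.966 = 0.035197. For the 'negative' outcome, the likelihood ratio is 0.281/0.995 = 0.28241.
Posterior odds = 0.035197 × 0.28241 = 0.0099400, so P(H|E) = 0.0099400/(1+0.0099400) = 0.010.

P(H | E) ≈ 0.010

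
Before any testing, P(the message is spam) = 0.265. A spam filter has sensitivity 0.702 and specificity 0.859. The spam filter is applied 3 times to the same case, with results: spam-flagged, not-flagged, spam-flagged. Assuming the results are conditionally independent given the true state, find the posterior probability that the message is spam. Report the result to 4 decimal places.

With H the event that the message is spam, the joint likelihood of the observed sequence is P(data|H) = 0.702·0.298·0.702 = 0.14686 and P(data|¬H) = 0.141·0.859·0.141 = 0.017078.
Bayes: P(H|data) = 0.265·0.14686 / (0.265·0.14686 + 0.735·0.017078) = 0.038917/0.051469 = 0.7561.

Posterior P(H) ≈ 0.7561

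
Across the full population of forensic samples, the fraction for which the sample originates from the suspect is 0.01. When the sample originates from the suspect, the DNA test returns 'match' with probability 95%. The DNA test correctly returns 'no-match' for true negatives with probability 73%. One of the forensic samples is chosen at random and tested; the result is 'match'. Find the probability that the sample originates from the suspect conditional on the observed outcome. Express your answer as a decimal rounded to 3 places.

P(H | E) ≈ 0.034

Write H for 'the sample originates from the suspect'. Prior odds H:¬H = 0.01/0.99 = 0.010101. For the 'match' outcome, the likelihood ratio is 0.95/0.27 = 3.5185.
Posterior odds = 0.010101 × 3.5185 = 0.035541, so P(H|E) = 0.035541/(1+0.035541) = 0.034.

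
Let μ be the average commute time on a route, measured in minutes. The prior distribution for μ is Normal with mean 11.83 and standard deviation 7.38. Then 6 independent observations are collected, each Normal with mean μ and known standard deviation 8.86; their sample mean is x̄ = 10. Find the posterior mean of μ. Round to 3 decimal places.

Posterior mean ≈ 10.354

Prior precision 1/τ₀² = 1/7.38² = 0.0183606; data precision n/σ² = 6/8.86² = 0.0764335.
Posterior precision = 0.0183606 + 0.0764335 = 0.0947941.
Posterior mean = (0.0183606·11.83 + 0.0764335·10) / 0.0947941 = 10.354.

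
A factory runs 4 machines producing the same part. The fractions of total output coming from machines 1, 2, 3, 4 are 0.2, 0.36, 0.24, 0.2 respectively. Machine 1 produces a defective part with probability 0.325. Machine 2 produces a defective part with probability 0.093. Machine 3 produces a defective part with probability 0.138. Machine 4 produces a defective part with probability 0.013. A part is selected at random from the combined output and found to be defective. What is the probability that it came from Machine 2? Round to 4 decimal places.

Posterior probability ≈ 0.2495

Tabulate prior·likelihood by source: [1] prior 0.2, lik 0.325, product 0.06500; [2] prior 0.36, lik 0.093, product 0.03348; [3] prior 0.24, lik 0.138, product 0.03312; [4] prior 0.2, lik 0.013, product 0.002600.
Normalizing constant = 0.13420; the posterior for Machine 2 is its product over the sum, 0.03348/0.13420 = 0.2495.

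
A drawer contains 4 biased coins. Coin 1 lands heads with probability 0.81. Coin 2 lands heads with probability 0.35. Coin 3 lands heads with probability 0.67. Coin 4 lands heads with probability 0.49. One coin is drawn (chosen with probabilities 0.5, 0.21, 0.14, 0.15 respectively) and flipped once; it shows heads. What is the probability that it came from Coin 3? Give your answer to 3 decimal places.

Posterior probability ≈ 0.145

Tabulate prior·likelihood by source: [1] prior 0.5, lik 0.81, product 0.4050; [2] prior 0.21, lik 0.35, product 0.07350; [3] prior 0.14, lik 0.67, product 0.09380; [4] prior 0.15, lik 0.49, product 0.07350.
Normalizing constant = 0.64580; the posterior for Coin 3 is its product over the sum, 0.09380/0.64580 = 0.145.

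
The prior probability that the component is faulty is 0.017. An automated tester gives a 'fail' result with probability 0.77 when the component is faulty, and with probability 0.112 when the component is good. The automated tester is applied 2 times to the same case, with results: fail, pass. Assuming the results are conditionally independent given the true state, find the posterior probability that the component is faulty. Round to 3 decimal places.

Posterior P(H) ≈ 0.030

Let H be the event that the component is faulty; start with P(H) = 0.017. P('fail'|H) = 0.77, P('fail'|¬H) = 0.112.
Update on result 1 ('fail'): P(H) ← 0.77·0.0170 / (0.77·0.0170 + 0.112·0.9830) = 0.013090/0.12319 = 0.1063.
Update on result 2 ('pass'): P(H) ← 0.23·0.1063 / (0.23·0.1063 + 0.888·0.8937) = 0.024440/0.81808 = 0.0299.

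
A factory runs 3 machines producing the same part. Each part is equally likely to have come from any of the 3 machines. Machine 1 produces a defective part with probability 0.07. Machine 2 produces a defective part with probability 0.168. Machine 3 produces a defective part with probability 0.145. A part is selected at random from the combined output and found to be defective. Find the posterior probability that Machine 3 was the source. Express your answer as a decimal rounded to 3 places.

P(defective|M1) = 0.07; P(defective|M2) = 0.168; P(defective|M3) = 0.145.
Prior × likelihood for each source: 0.333333·0.07=0.02333, 0.333333·0.168=0.05600, 0.333333·0.145=0.04833. Summing gives P(defective) = 0.12767.
P(Machine 3 | defective) = 0.04833 / 0.12767 = 0.379.

Posterior probability ≈ 0.379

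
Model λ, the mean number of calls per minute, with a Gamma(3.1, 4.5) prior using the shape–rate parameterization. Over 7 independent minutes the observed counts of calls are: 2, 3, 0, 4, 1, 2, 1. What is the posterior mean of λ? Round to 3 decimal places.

Total count ∑xᵢ = 13 over n = 7 minutes.
Gamma is conjugate to the Poisson likelihood: posterior is Gamma(shape = 3.1+13 = 16.1, rate = 4.5+7 = 11.5).
E[λ | data] = 16.1/11.5 = 1.400.

Posterior mean ≈ 1.400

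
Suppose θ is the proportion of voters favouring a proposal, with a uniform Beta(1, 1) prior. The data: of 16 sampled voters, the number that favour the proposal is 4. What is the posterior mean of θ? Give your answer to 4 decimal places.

Observing 4 successes and 12 failures updates Beta(1, 1) by adding the success and failure counts to the two shape parameters: α = 1+4 = 5, β = 1+12 = 13.
Posterior mean = α/(α+β) = 5/18 = 0.2778.

Posterior mean ≈ 0.2778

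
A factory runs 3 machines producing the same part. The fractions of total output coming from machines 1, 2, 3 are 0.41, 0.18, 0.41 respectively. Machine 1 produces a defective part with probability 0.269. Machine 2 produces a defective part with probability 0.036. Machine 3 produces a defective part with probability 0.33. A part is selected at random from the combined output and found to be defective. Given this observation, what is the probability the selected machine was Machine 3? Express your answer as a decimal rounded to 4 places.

Posterior probability ≈ 0.5368

Tabulate prior·likelihood by source: [1] prior 0.41, lik 0.269, product 0.1103; [2] prior 0.18, lik 0.036, product 0.006480; [3] prior 0.41, lik 0.33, product 0.1353.
Normalizing constant = 0.25207; the posterior for Machine 3 is its product over the sum, 0.1353/0.25207 = 0.5368.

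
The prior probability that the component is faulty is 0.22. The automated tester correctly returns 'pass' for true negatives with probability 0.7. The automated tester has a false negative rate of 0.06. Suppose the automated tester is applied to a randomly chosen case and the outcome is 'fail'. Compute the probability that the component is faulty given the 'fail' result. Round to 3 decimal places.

P(H | E) ≈ 0.469

Write H for 'the component is faulty'. Prior odds H:¬H = 0.22/0.78 = 0.28205. For the 'fail' outcome, the likelihood ratio is 0.94/0.3 = 3.1333.
Posterior odds = 0.28205 × 3.1333 = 0.88376, so P(H|E) = 0.88376/(1+0.88376) = 0.469.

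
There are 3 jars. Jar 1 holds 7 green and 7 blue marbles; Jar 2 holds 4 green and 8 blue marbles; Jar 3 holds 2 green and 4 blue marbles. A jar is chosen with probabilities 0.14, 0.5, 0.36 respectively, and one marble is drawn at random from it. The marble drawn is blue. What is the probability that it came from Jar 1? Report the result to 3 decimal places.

Tabulate prior·likelihood by source: [1] prior 0.14, lik 0.5, product 0.07000; [2] prior 0.5, lik 0.6667, product 0.3333; [3] prior 0.36, lik 0.6667, product 0.2400.
Normalizing constant = 0.64333; the posterior for Jar 1 is its product over the sum, 0.07000/0.64333 = 0.109.

Posterior probability ≈ 0.109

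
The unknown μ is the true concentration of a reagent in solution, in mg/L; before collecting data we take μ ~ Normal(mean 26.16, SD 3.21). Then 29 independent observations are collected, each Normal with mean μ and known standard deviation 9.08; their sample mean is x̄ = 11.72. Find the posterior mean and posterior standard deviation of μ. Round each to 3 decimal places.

Posterior mean ≈ 14.843; posterior SD ≈ 1.493

With known σ, the Normal prior is conjugate. Weight on the data is w = (n/σ²)/(n/σ² + 1/τ₀²) = 0.351744/(0.351744+0.0970487) = 0.78376.
Posterior mean = w·x̄ + (1−w)·μ₀ = 0.78376·11.72 + 0.21624·26.16 = 14.843. Posterior variance = 1/(0.351744+0.0970487) = 2.22820, so SD = 1.493.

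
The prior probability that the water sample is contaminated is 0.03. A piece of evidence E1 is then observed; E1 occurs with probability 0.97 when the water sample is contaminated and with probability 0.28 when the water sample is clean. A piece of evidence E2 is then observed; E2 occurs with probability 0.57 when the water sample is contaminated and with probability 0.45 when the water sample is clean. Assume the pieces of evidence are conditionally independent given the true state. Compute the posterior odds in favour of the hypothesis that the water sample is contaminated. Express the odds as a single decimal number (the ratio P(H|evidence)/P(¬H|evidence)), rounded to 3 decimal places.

Prior odds = 0.03/(1−0.03) = 0.030928.
Likelihood ratio for E1 = 0.97/0.28 = 3.4643.
Likelihood ratio for E2 = 0.57/0.45 = 1.2667.
Posterior odds = prior odds × LR₁ × LR₂ = 0.13571.

Posterior odds ≈ 0.136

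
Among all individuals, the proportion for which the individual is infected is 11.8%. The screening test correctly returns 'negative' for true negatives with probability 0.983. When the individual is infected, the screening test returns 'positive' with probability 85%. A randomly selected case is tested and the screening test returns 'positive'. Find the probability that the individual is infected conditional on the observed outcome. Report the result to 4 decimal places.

P(H | E) ≈ 0.8699

Write H for 'the individual is infected'. Prior odds H:¬H = 0.118/0.882 = 0.13379. For the 'positive' outcome, the likelihood ratio is 0.85/0.017 = 50.000.
Posterior odds = 0.13379 × 50.000 = 6.6893, so P(H|E) = 6.6893/(1+6.6893) = 0.8699.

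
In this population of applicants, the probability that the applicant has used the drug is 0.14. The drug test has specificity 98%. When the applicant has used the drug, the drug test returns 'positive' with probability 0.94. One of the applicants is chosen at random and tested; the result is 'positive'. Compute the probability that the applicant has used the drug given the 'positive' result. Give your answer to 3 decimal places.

Let H be the event that the applicant has used the drug. P(H) = 0.14, so P(¬H) = 0.86. With E the 'positive' result, P(E|H) = 0.94 and P(E|¬H) = 0.02.
P(E) = 0.94·0.14 + 0.02·0.86 = 0.13160 + 0.017200 = 0.14880.
By Bayes' theorem, P(H|E) = 0.13160 / 0.14880 = 0.884.

P(H | E) ≈ 0.884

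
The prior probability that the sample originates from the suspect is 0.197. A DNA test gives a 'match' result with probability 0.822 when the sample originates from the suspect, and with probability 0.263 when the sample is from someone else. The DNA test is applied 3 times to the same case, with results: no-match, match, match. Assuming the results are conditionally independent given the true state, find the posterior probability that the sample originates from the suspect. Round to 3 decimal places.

Let H be the event that the sample originates from the suspect; start with P(H) = 0.197. P('match'|H) = 0.822, P('match'|¬H) = 0.263.
Update on result 1 ('no-match'): P(H) ← 0.178·0.1970 / (0.178·0.1970 + 0.737·0.8030) = 0.035066/0.62688 = 0.0559.
Update on result 2 ('match'): P(H) ← 0.822·0.0559 / (0.822·0.0559 + 0.263·0.9441) = 0.045981/0.29427 = 0.1563.
Update on result 3 ('match'): P(H) ← 0.822·0.1563 / (0.822·0.1563 + 0.263·0.8437) = 0.12844/0.35035 = 0.3666.

Posterior P(H) ≈ 0.367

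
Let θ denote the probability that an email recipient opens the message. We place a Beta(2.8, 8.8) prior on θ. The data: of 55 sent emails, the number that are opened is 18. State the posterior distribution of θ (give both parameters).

Observing 18 successes and 37 failures updates Beta(2.8, 8.8) by adding the success and failure counts to the two shape parameters: α = 2.8+18 = 20.8, β = 8.8+37 = 45.8.

Posterior: Beta(20.8, 45.8)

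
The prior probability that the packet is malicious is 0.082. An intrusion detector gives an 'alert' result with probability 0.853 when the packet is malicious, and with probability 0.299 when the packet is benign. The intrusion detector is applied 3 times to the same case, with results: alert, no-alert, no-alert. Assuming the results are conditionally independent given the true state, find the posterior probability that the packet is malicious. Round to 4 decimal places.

With H the event that the packet is malicious, the joint likelihood of the observed sequence is P(data|H) = 0.853·0.147·0.147 = 0.018432 and P(data|¬H) = 0.299·0.701·0.701 = 0.14693.
Bayes: P(H|data) = 0.082·0.018432 / (0.082·0.018432 + 0.918·0.14693) = 0.0015115/0.13639 = 0.0111.

Posterior P(H) ≈ 0.0111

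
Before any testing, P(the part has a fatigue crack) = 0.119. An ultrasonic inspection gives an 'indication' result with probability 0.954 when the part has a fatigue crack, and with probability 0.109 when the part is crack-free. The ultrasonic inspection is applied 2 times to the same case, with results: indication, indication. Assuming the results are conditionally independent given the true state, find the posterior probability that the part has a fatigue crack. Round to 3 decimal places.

Let H be the event that the part has a fatigue crack; start with P(H) = 0.119. P('indication'|H) = 0.954, P('indication'|¬H) = 0.109.
Update on result 1 ('indication'): P(H) ← 0.954·0.1190 / (0.954·0.1190 + 0.109·0.8810) = 0.11353/0.20955 = 0.5417.
Update on result 2 ('indication'): P(H) ← 0.954·0.5417 / (0.954·0.5417 + 0.109·0.4583) = 0.51683/0.56678 = 0.9119.

Posterior P(H) ≈ 0.912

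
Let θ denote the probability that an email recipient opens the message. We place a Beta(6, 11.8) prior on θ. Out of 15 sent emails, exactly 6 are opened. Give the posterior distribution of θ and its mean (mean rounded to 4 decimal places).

The binomial likelihood is conjugate to the Beta prior: with 6 successes and 9 failures, the posterior is Beta(6+6, 11.8+9) = Beta(12, 20.8).
Posterior mean = α/(α+β) = 12/32.8 = 0.3659.

Posterior: Beta(12, 20.8); mean ≈ 0.3659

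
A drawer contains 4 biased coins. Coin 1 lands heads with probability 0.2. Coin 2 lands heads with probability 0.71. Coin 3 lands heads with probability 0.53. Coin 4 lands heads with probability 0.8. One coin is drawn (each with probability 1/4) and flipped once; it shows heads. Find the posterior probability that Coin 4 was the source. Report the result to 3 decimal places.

Posterior probability ≈ 0.357

Tabulate prior·likelihood by source: [1] prior 0.25, lik 0.2, product 0.05000; [2] prior 0.25, lik 0.71, product 0.1775; [3] prior 0.25, lik 0.53, product 0.1325; [4] prior 0.25, lik 0.8, product 0.2000.
Normalizing constant = 0.56000; the posterior for Coin 4 is its product over the sum, 0.2000/0.56000 = 0.357.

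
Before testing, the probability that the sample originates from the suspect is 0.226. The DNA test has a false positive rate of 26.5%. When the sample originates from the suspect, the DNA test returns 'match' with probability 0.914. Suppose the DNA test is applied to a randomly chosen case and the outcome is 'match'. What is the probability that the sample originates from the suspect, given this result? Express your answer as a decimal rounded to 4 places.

Let H be the event that the sample originates from the suspect. P(H) = 0.226, so P(¬H) = 0.774. With E the 'match' result, P(E|H) = 0.914 and P(E|¬H) = 0.265.
P(E) = 0.914·0.226 + 0.265·0.774 = 0.20656 + 0.20511 = 0.41167.
By Bayes' theorem, P(H|E) = 0.20656 / 0.41167 = 0.5018.

P(H | E) ≈ 0.5018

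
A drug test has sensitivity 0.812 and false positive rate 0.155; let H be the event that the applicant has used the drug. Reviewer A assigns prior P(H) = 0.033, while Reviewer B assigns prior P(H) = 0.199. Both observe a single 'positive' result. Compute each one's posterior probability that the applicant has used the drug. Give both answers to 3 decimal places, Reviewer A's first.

Reviewer A: 0.152; Reviewer B: 0.566

P('+'|H) = 0.812, P('+'|¬H) = 0.155.
Reviewer A: numerator 0.812·0.033 = 0.026796; evidence = 0.026796+0.155·0.967 = 0.17668; posterior = 0.152.
Reviewer B: numerator 0.812·0.199 = 0.16159; evidence = 0.16159+0.155·0.801 = 0.28574; posterior = 0.566.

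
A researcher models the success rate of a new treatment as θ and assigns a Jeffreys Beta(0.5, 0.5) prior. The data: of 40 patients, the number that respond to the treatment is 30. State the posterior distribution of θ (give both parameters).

Posterior: Beta(30.5, 10.5)

The binomial likelihood is conjugate to the Beta prior: with 30 successes and 10 failures, the posterior is Beta(0.5+30, 0.5+10) = Beta(30.5, 10.5).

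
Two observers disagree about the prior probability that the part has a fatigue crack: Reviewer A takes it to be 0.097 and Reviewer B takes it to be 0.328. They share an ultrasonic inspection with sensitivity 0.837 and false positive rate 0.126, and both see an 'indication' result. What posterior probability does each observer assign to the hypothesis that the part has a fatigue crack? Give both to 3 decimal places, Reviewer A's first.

Reviewer A: 0.416; Reviewer B: 0.764

P('+'|H) = 0.837, P('+'|¬H) = 0.126.
Reviewer A: numerator 0.837·0.097 = 0.081189; evidence = 0.081189+0.126·0.903 = 0.19497; posterior = 0.416.
Reviewer B: numerator 0.837·0.328 = 0.27454; evidence = 0.27454+0.126·0.672 = 0.35921; posterior = 0.764.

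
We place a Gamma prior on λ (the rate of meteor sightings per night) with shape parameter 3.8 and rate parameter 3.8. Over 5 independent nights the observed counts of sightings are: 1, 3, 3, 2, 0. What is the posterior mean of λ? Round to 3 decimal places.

Total count ∑xᵢ = 9 over n = 5 nights.
Gamma is conjugate to the Poisson likelihood: posterior is Gamma(shape = 3.8+9 = 12.8, rate = 3.8+5 = 8.8).
Posterior mean = shape/rate = 12.8/8.8 = 1.455.

Posterior mean ≈ 1.455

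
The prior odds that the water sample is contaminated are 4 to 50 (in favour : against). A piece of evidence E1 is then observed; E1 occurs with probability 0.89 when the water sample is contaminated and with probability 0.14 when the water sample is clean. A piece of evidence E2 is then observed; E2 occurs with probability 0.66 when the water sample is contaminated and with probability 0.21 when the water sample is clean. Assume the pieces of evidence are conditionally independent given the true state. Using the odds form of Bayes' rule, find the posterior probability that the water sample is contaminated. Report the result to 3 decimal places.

Prior odds = 4/50 = 0.080000. In log-odds, ln(0.080000) = -2.5257.
Add log likelihood ratios: ln(6.3571) + ln(3.1429) = 2.9947.
Posterior log-odds = 0.46898, so posterior odds = exp(0.46898) = 1.5984. Converting, P(H|E) = 1.5984/2.5984 = 0.615.

Posterior probability ≈ 0.615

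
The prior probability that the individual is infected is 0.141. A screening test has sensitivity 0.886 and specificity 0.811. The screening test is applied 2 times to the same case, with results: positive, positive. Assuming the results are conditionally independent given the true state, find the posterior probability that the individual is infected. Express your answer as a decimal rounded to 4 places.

Let H be the event that the individual is infected; start with P(H) = 0.141. P('positive'|H) = 0.886, P('positive'|¬H) = 0.189.
Update on result 1 ('positive'): P(H) ← 0.886·0.1410 / (0.886·0.1410 + 0.189·0.8590) = 0.12493/0.28728 = 0.4349.
Update on result 2 ('positive'): P(H) ← 0.886·0.4349 / (0.886·0.4349 + 0.189·0.5651) = 0.38529/0.49210 = 0.7829.

Posterior P(H) ≈ 0.7829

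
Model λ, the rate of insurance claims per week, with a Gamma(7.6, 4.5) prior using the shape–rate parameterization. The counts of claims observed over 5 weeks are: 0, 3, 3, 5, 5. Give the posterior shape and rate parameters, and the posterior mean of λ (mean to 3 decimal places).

Total count ∑xᵢ = 16 over n = 5 weeks.
Gamma is conjugate to the Poisson likelihood: posterior is Gamma(shape = 7.6+16 = 23.6, rate = 4.5+5 = 9.5).
Posterior mean = shape/rate = 23.6/9.5 = 2.484.

Posterior: Gamma(shape=23.6, rate=9.5); mean ≈ 2.484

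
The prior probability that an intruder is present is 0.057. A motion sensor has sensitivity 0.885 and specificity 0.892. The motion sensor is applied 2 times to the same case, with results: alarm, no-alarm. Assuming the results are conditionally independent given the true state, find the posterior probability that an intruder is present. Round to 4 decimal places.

With H the event that an intruder is present, the joint likelihood of the observed sequence is P(data|H) = 0.885·0.115 = 0.10178 and P(data|¬H) = 0.108·0.892 = 0.096336.
Bayes: P(H|data) = 0.057·0.10178 / (0.057·0.10178 + 0.943·0.096336) = 0.0058012/0.096646 = 0.0600.

Posterior P(H) ≈ 0.0600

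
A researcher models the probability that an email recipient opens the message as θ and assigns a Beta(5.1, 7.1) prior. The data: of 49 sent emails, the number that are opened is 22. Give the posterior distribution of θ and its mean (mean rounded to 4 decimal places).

Posterior: Beta(27.1, 34.1); mean ≈ 0.4428

Observing 22 successes and 27 failures updates Beta(5.1, 7.1) by adding the success and failure counts to the two shape parameters: α = 5.1+22 = 27.1, β = 7.1+27 = 34.1.
Posterior mean = α/(α+β) = 27.1/61.2 = 0.4428.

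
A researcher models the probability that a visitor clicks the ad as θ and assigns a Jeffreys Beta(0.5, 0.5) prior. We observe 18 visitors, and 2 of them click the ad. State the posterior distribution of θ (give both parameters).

The binomial likelihood is conjugate to the Beta prior: with 2 successes and 16 failures, the posterior is Beta(0.5+2, 0.5+16) = Beta(2.5, 16.5).

Posterior: Beta(2.5, 16.5)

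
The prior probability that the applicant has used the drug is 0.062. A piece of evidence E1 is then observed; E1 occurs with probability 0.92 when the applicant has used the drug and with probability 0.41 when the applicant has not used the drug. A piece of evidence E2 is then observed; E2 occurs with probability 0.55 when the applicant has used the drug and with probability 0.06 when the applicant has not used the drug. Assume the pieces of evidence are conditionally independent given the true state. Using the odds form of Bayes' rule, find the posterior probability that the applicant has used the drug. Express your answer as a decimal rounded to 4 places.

Posterior probability ≈ 0.5762

Prior odds = 0.062/(1−0.062) = 0.066098.
Likelihood ratio for E1 = 0.92/0.41 = 2.2439.
Likelihood ratio for E2 = 0.55/0.06 = 9.1667.
Posterior odds = prior odds × LR₁ × LR₂ = 1.3596.
Posterior probability = odds/(1+odds) = 1.3596/2.3596 = 0.5762.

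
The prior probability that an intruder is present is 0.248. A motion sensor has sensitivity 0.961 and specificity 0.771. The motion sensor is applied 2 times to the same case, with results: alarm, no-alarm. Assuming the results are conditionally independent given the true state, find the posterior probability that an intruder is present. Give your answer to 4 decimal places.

With H the event that an intruder is present, the joint likelihood of the observed sequence is P(data|H) = 0.961·0.039 = 0.037479 and P(data|¬H) = 0.229·0.771 = 0.17656.
Bayes: P(H|data) = 0.248·0.037479 / (0.248·0.037479 + 0.752·0.17656) = 0.0092948/0.14207 = 0.0654.

Posterior P(H) ≈ 0.0654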